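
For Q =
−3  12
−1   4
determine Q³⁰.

[[−3, 12], [−1, 4]]

Q² = Q (a projection; rank 1, trace 1), so Q³⁰ = Q.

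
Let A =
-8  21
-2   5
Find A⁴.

[[106, -315], [30, -89]]

tr A = -3 and det A = 2, so the characteristic polynomial is λ² − (-3)λ + (2) with roots -2 and -1.
Eigenvectors give P = [[7, 3], [2, 1]] with P⁻¹ = [[1, -3], [-2, 7]], and A = P·diag(-2, -1)·P⁻¹.
Then A⁴ = P·diag(16, 1)·P⁻¹ = [[112, 3], [32, 1]] · [[1, -3], [-2, 7]] = [[106, -315], [30, -89]].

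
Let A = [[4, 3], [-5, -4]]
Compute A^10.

[[1, 0], [0, 1]]

A² = I (check: tr A = 0 and det A = -1), so A^10 = I since 10 is even.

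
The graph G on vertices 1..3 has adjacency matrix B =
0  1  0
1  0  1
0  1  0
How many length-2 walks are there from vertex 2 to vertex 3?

0

The number of length-2 walks from vertex 2 to vertex 3 is entry (2,3) of B², where B is the adjacency matrix.
B² = [[1, 0, 1], [0, 2, 0], [1, 0, 1]]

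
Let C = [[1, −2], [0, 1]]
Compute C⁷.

C = I + N where N = [[0, −2], [0, 0]] is strictly upper-triangular, so N² = 0.
(I + N)⁷ = I + 7·N = [[1, −14], [0, 1]].

[[1, −14], [0, 1]]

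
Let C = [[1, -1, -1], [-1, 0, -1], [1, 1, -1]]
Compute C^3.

[[4, 0, 0], [0, 4, 0], [0, 0, 4]]

C^2 = [[1, -2, 1], [-2, 0, 2], [-1, -2, -1]]
C^3 = [[4, 0, 0], [0, 4, 0], [0, 0, 4]]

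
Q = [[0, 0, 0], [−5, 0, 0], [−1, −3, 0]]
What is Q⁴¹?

Q is strictly triangular, hence nilpotent: Q³ = 0, so Q⁴¹ = 0.

[[0, 0, 0], [0, 0, 0], [0, 0, 0]]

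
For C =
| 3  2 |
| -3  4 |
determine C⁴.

C² = [[3, 14], [-21, 10]]
C³ = [[-33, 62], [-93, -2]]
C⁴ = [[-285, 182], [-273, -194]]

[[-285, 182], [-273, -194]]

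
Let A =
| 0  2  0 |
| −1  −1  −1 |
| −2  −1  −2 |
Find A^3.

[[6, 0, 6], [−6, 3, −6], [−9, 6, −9]]

A^2 = [[−2, −2, −2], [3, 0, 3], [5, −1, 5]]
A^3 = [[6, 0, 6], [−6, 3, −6], [−9, 6, −9]]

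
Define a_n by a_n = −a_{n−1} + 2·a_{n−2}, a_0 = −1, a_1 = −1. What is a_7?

−1

With companion matrix T = [[−1, 2], [1, 0]], [a_n, a_{n−1}]ᵀ = T·[a_{n−1}, a_{n−2}]ᵀ, so [a_7, a_6]ᵀ = T⁶·[a_1, a_0]ᵀ.
T⁶ = [[43, −42], [−21, 22]], giving [a_7, a_6]ᵀ = [[−1], [−1]].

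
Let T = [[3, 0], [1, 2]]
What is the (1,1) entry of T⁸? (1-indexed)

6561

tr T = 5 and det T = 6, so the characteristic polynomial is λ² − (5)λ + (6) with roots 2 and 3.
Eigenvectors give P = [[0, 1], [1, 1]] with P⁻¹ = [[-1, 1], [1, 0]], and T = P·diag(2, 3)·P⁻¹.
Then T⁸ = P·diag(256, 6561)·P⁻¹ = [[0, 6561], [256, 6561]] · [[-1, 1], [1, 0]] = [[6561, 0], [6305, 256]].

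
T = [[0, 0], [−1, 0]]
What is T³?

[[0, 0], [0, 0]]

T is strictly triangular, hence nilpotent: T² = 0, so T³ = 0.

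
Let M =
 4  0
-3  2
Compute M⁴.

M² = [[16, 0], [-18, 4]]
M³ = [[64, 0], [-84, 8]]
M⁴ = [[256, 0], [-360, 16]]

[[256, 0], [-360, 16]]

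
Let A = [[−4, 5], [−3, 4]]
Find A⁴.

A² = I (check: tr A = 0 and det A = −1), so A⁴ = I since 4 is even.

[[1, 0], [0, 1]]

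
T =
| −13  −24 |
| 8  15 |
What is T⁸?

tr T = 2 and det T = −3, so the characteristic polynomial is λ² − (2)λ + (−3) with roots 3 and −1.
Eigenvectors give P = [[−3, −2], [2, 1]] with P⁻¹ = [[1, 2], [−2, −3]], and T = P·diag(3, −1)·P⁻¹.
Then T⁸ = P·diag(6561, 1)·P⁻¹ = [[−19683, −2], [13122, 1]] · [[1, 2], [−2, −3]] = [[−19679, −39360], [13120, 26241]].

[[−19679, −39360], [13120, 26241]]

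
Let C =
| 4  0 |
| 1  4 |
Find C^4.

[[256, 0], [256, 256]]

C^2 = [[16, 0], [8, 16]]
C^3 = [[64, 0], [48, 64]]
C^4 = [[256, 0], [256, 256]]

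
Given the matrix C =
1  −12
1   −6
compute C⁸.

[[−18659, 75660], [−6305, 25476]]

tr C = −5 and det C = 6, so the characteristic polynomial is λ² − (−5)λ + (6) with roots −2 and −3.
Eigenvectors give P = [[4, −3], [1, −1]] with P⁻¹ = [[1, −3], [1, −4]], and C = P·diag(−2, −3)·P⁻¹.
Then C⁸ = P·diag(256, 6561)·P⁻¹ = [[1024, −19683], [256, −6561]] · [[1, −3], [1, −4]] = [[−18659, 75660], [−6305, 25476]].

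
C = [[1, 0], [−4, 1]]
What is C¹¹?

[[1, 0], [−44, 1]]

C = I + N where N = [[0, 0], [−4, 0]] is strictly lower-triangular, so N² = 0.
(I + N)¹¹ = I + 11·N = [[1, 0], [−44, 1]].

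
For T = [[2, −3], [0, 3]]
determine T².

[[4, −15], [0, 9]]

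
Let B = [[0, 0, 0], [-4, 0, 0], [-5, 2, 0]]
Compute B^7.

B is strictly triangular, hence nilpotent: B^3 = 0, so B^7 = 0.

[[0, 0, 0], [0, 0, 0], [0, 0, 0]]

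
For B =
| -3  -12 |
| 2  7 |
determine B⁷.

[[-4371, -13116], [2186, 6559]]

tr B = 4 and det B = 3, so the characteristic polynomial is λ² − (4)λ + (3) with roots 1 and 3.
Eigenvectors give P = [[-3, -2], [1, 1]] with P⁻¹ = [[-1, -2], [1, 3]], and B = P·diag(1, 3)·P⁻¹.
Then B⁷ = P·diag(1, 2187)·P⁻¹ = [[-3, -4374], [1, 2187]] · [[-1, -2], [1, 3]] = [[-4371, -13116], [2186, 6559]].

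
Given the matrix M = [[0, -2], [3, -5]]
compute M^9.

tr M = -5 and det M = 6, so the characteristic polynomial is λ² − (-5)λ + (6) with roots -2 and -3.
Eigenvectors give P = [[-1, -2], [-1, -3]] with P⁻¹ = [[-3, 2], [1, -1]], and M = P·diag(-2, -3)·P⁻¹.
Then M^9 = P·diag(-512, -19683)·P⁻¹ = [[512, 39366], [512, 59049]] · [[-3, 2], [1, -1]] = [[37830, -38342], [57513, -58025]].

[[37830, -38342], [57513, -58025]]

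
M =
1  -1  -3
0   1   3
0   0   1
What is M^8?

M = I + N where N = [[0, -1, -3], [0, 0, 3], [0, 0, 0]] is strictly upper-triangular, so N^3 = 0.
(I + N)^8 = I + 8·N + 28·N^2 = [[1, -8, -108], [0, 1, 24], [0, 0, 1]].

[[1, -8, -108], [0, 1, 24], [0, 0, 1]]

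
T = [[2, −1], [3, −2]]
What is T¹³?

[[2, −1], [3, −2]]

T² = I (check: tr T = 0 and det T = −1), so T¹³ = T since 13 is odd.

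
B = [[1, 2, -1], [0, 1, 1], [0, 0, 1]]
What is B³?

B = I + N where N = [[0, 2, -1], [0, 0, 1], [0, 0, 0]] is strictly upper-triangular, so N³ = 0.
(I + N)³ = I + 3·N + 3·N² = [[1, 6, 3], [0, 1, 3], [0, 0, 1]].

[[1, 6, 3], [0, 1, 3], [0, 0, 1]]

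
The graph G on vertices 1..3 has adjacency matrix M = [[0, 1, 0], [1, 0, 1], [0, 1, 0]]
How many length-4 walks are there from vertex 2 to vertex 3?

0

The number of length-4 walks from vertex 2 to vertex 3 is entry (2,3) of M^4, where M is the adjacency matrix.
M^2 = [[1, 0, 1], [0, 2, 0], [1, 0, 1]]
M^3 = [[0, 2, 0], [2, 0, 2], [0, 2, 0]]
M^4 = [[2, 0, 2], [0, 4, 0], [2, 0, 2]]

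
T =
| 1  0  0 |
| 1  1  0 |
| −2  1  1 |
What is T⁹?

[[1, 0, 0], [9, 1, 0], [18, 9, 1]]

T = I + N where N = [[0, 0, 0], [1, 0, 0], [−2, 1, 0]] is strictly lower-triangular, so N³ = 0.
(I + N)⁹ = I + 9·N + 36·N² = [[1, 0, 0], [9, 1, 0], [18, 9, 1]].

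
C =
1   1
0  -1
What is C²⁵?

[[1, 1], [0, -1]]

C² = I (check: tr C = 0 and det C = -1), so C²⁵ = C since 25 is odd.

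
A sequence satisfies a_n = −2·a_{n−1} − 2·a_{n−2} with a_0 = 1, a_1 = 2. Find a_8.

16

With companion matrix M = [[−2, −2], [1, 0]], [a_n, a_{n−1}]ᵀ = M·[a_{n−1}, a_{n−2}]ᵀ, so [a_8, a_7]ᵀ = M⁷·[a_1, a_0]ᵀ.
M⁷ = [[0, 16], [−8, −16]], giving [a_8, a_7]ᵀ = [[16], [−32]].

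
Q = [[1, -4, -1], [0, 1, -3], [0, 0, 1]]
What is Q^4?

[[1, -16, 68], [0, 1, -12], [0, 0, 1]]

Q = I + N where N = [[0, -4, -1], [0, 0, -3], [0, 0, 0]] is strictly upper-triangular, so N^3 = 0.
(I + N)^4 = I + 4·N + 6·N^2 = [[1, -16, 68], [0, 1, -12], [0, 0, 1]].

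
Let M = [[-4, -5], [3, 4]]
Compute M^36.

[[1, 0], [0, 1]]

M² = I (check: tr M = 0 and det M = -1), so M^36 = I since 36 is even.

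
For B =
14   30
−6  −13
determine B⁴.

[[76, 150], [−30, −59]]

tr B = 1 and det B = −2, so the characteristic polynomial is λ² − (1)λ + (−2) with roots 2 and −1.
Eigenvectors give P = [[5, −2], [−2, 1]] with P⁻¹ = [[1, 2], [2, 5]], and B = P·diag(2, −1)·P⁻¹.
Then B⁴ = P·diag(16, 1)·P⁻¹ = [[80, −2], [−32, 1]] · [[1, 2], [2, 5]] = [[76, 150], [−30, −59]].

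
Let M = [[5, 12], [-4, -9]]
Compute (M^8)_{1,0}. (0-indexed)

13120

tr M = -4 and det M = 3, so the characteristic polynomial is λ² − (-4)λ + (3) with roots -1 and -3.
Eigenvectors give P = [[-2, -3], [1, 2]] with P⁻¹ = [[-2, -3], [1, 2]], and M = P·diag(-1, -3)·P⁻¹.
Then M^8 = P·diag(1, 6561)·P⁻¹ = [[-2, -19683], [1, 13122]] · [[-2, -3], [1, 2]] = [[-19679, -39360], [13120, 26241]].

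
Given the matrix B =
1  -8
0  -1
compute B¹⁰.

[[1, 0], [0, 1]]

B² = I (check: tr B = 0 and det B = -1), so B¹⁰ = I since 10 is even.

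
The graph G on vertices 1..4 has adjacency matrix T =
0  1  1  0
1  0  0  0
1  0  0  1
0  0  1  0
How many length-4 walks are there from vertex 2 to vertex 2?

The number of length-4 walks from vertex 2 to vertex 2 is entry (2,2) of T^4, where T is the adjacency matrix.
T^2 = [[2, 0, 0, 1], [0, 1, 1, 0], [0, 1, 2, 0], [1, 0, 0, 1]]
T^3 = [[0, 2, 3, 0], [2, 0, 0, 1], [3, 0, 0, 2], [0, 1, 2, 0]]
T^4 = [[5, 0, 0, 3], [0, 2, 3, 0], [0, 3, 5, 0], [3, 0, 0, 2]]

2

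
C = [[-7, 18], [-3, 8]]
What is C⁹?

tr C = 1 and det C = -2, so the characteristic polynomial is λ² − (1)λ + (-2) with roots 2 and -1.
Eigenvectors give P = [[2, -3], [1, -1]] with P⁻¹ = [[-1, 3], [-1, 2]], and C = P·diag(2, -1)·P⁻¹.
Then C⁹ = P·diag(512, -1)·P⁻¹ = [[1024, 3], [512, 1]] · [[-1, 3], [-1, 2]] = [[-1027, 3078], [-513, 1538]].

[[-1027, 3078], [-513, 1538]]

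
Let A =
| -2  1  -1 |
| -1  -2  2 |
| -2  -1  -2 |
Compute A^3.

A^2 = [[5, -3, 6], [0, 1, -7], [9, 2, 4]]
A^3 = [[-19, 5, -23], [13, 5, 16], [-28, 1, -13]]

[[-19, 5, -23], [13, 5, 16], [-28, 1, -13]]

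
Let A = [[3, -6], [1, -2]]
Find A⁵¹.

A² = A (a projection; rank 1, trace 1), so A⁵¹ = A.

[[3, -6], [1, -2]]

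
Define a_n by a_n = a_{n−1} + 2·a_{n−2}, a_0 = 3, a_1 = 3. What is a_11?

With companion matrix M = [[1, 2], [1, 0]], [a_n, a_{n−1}]ᵀ = M·[a_{n−1}, a_{n−2}]ᵀ, so [a_11, a_10]ᵀ = M¹⁰·[a_1, a_0]ᵀ.
M¹⁰ = [[683, 682], [341, 342]], giving [a_11, a_10]ᵀ = [[4095], [2049]].

4095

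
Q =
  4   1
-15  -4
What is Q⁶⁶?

Q² = I (check: tr Q = 0 and det Q = -1), so Q⁶⁶ = I since 66 is even.

[[1, 0], [0, 1]]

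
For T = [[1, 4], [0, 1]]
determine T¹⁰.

T = I + N where N = [[0, 4], [0, 0]] is strictly upper-triangular, so N² = 0.
(I + N)¹⁰ = I + 10·N = [[1, 40], [0, 1]].

[[1, 40], [0, 1]]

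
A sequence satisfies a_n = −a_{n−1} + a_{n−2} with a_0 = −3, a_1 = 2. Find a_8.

With companion matrix Q = [[−1, 1], [1, 0]], [a_n, a_{n−1}]ᵀ = Q·[a_{n−1}, a_{n−2}]ᵀ, so [a_8, a_7]ᵀ = Q⁷·[a_1, a_0]ᵀ.
Q⁷ = [[−21, 13], [13, −8]], giving [a_8, a_7]ᵀ = [[−81], [50]].

−81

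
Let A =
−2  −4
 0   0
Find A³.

A² = [[4, 8], [0, 0]]
A³ = [[−8, −16], [0, 0]]

[[−8, −16], [0, 0]]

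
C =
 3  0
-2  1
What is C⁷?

[[2187, 0], [-2186, 1]]

tr C = 4 and det C = 3, so the characteristic polynomial is λ² − (4)λ + (3) with roots 1 and 3.
Eigenvectors give P = [[0, -1], [1, 1]] with P⁻¹ = [[1, 1], [-1, 0]], and C = P·diag(1, 3)·P⁻¹.
Then C⁷ = P·diag(1, 2187)·P⁻¹ = [[0, -2187], [1, 2187]] · [[1, 1], [-1, 0]] = [[2187, 0], [-2186, 1]].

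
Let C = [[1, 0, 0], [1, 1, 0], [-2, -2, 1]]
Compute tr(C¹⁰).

C = I + N where N = [[0, 0, 0], [1, 0, 0], [-2, -2, 0]] is strictly lower-triangular, so N³ = 0.
(I + N)¹⁰ = I + 10·N + 45·N² = [[1, 0, 0], [10, 1, 0], [-110, -20, 1]].

3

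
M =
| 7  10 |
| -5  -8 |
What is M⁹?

[[20707, 40390], [-20195, -39878]]

tr M = -1 and det M = -6, so the characteristic polynomial is λ² − (-1)λ + (-6) with roots 2 and -3.
Eigenvectors give P = [[-2, -1], [1, 1]] with P⁻¹ = [[-1, -1], [1, 2]], and M = P·diag(2, -3)·P⁻¹.
Then M⁹ = P·diag(512, -19683)·P⁻¹ = [[-1024, 19683], [512, -19683]] · [[-1, -1], [1, 2]] = [[20707, 40390], [-20195, -39878]].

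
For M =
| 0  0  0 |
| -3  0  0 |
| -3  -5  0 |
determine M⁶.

[[0, 0, 0], [0, 0, 0], [0, 0, 0]]

M is strictly triangular, hence nilpotent: M³ = 0, so M⁶ = 0.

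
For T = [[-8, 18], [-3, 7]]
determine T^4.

[[46, -90], [15, -29]]

tr T = -1 and det T = -2, so the characteristic polynomial is λ² − (-1)λ + (-2) with roots -2 and 1.
Eigenvectors give P = [[-3, 2], [-1, 1]] with P⁻¹ = [[-1, 2], [-1, 3]], and T = P·diag(-2, 1)·P⁻¹.
Then T^4 = P·diag(16, 1)·P⁻¹ = [[-48, 2], [-16, 1]] · [[-1, 2], [-1, 3]] = [[46, -90], [15, -29]].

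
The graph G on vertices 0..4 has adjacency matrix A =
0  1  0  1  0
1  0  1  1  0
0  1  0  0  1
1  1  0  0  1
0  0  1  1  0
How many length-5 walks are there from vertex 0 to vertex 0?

16

The number of length-5 walks from vertex 0 to vertex 0 is entry (0,0) of A⁵, where A is the adjacency matrix.
A² = [[2, 1, 1, 1, 1], [1, 3, 0, 1, 2], [1, 0, 2, 2, 0], [1, 1, 2, 3, 0], [1, 2, 0, 0, 2]]
A³ = [[2, 4, 2, 4, 2], [4, 2, 5, 6, 1], [2, 5, 0, 1, 4], [4, 6, 1, 2, 5], [2, 1, 4, 5, 0]]
A⁴ = [[8, 8, 6, 8, 6], [8, 15, 3, 7, 11], [6, 3, 9, 11, 1], [8, 7, 11, 15, 3], [6, 11, 1, 3, 9]]
A⁵ = [[16, 22, 14, 22, 14], [22, 18, 26, 34, 10], [14, 26, 4, 10, 20], [22, 34, 10, 18, 26], [14, 10, 20, 26, 4]]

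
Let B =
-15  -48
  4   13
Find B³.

[[-111, -336], [28, 85]]

tr B = -2 and det B = -3, so the characteristic polynomial is λ² − (-2)λ + (-3) with roots -3 and 1.
Eigenvectors give P = [[4, 3], [-1, -1]] with P⁻¹ = [[1, 3], [-1, -4]], and B = P·diag(-3, 1)·P⁻¹.
Then B³ = P·diag(-27, 1)·P⁻¹ = [[-108, 3], [27, -1]] · [[1, 3], [-1, -4]] = [[-111, -336], [28, 85]].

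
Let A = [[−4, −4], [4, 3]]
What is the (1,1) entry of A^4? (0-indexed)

33

A^2 = [[0, 4], [−4, −7]]
A^3 = [[16, 12], [−12, −5]]
A^4 = [[−16, −28], [28, 33]]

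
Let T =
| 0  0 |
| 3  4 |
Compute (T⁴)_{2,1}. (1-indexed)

T² = [[0, 0], [12, 16]]
T³ = [[0, 0], [48, 64]]
T⁴ = [[0, 0], [192, 256]]

192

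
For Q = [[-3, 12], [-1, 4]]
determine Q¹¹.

[[-3, 12], [-1, 4]]

Q² = Q (a projection; rank 1, trace 1), so Q¹¹ = Q.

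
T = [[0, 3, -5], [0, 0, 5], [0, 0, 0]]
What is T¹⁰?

[[0, 0, 0], [0, 0, 0], [0, 0, 0]]

T is strictly triangular, hence nilpotent: T³ = 0, so T¹⁰ = 0.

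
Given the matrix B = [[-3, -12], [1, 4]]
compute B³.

B² = B (a projection; rank 1, trace 1), so B³ = B.

[[-3, -12], [1, 4]]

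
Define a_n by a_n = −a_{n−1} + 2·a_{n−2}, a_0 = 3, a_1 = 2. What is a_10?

344

With companion matrix M = [[−1, 2], [1, 0]], [a_n, a_{n−1}]ᵀ = M·[a_{n−1}, a_{n−2}]ᵀ, so [a_10, a_9]ᵀ = M^9·[a_1, a_0]ᵀ.
M^9 = [[−341, 342], [171, −170]], giving [a_10, a_9]ᵀ = [[344], [−168]].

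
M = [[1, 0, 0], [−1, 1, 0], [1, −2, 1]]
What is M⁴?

[[1, 0, 0], [−4, 1, 0], [16, −8, 1]]

M = I + N where N = [[0, 0, 0], [−1, 0, 0], [1, −2, 0]] is strictly lower-triangular, so N³ = 0.
(I + N)⁴ = I + 4·N + 6·N² = [[1, 0, 0], [−4, 1, 0], [16, −8, 1]].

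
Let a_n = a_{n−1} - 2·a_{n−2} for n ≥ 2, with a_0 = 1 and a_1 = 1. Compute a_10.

23

With companion matrix A = [[1, -2], [1, 0]], [a_n, a_{n−1}]ᵀ = A·[a_{n−1}, a_{n−2}]ᵀ, so [a_10, a_9]ᵀ = A⁹·[a_1, a_0]ᵀ.
A⁹ = [[-11, 34], [-17, 6]], giving [a_10, a_9]ᵀ = [[23], [-11]].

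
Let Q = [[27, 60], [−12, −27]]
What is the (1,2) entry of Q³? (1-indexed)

tr Q = 0 and det Q = −9, so the characteristic polynomial is λ² − (0)λ + (−9) with roots −3 and 3.
Eigenvectors give P = [[−2, 5], [1, −2]] with P⁻¹ = [[2, 5], [1, 2]], and Q = P·diag(−3, 3)·P⁻¹.
Then Q³ = P·diag(−27, 27)·P⁻¹ = [[54, 135], [−27, −54]] · [[2, 5], [1, 2]] = [[243, 540], [−108, −243]].

540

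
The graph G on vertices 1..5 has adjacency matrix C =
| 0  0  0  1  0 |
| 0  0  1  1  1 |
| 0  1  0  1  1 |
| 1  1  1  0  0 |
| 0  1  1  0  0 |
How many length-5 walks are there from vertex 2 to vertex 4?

The number of length-5 walks from vertex 2 to vertex 4 is entry (2,4) of C⁵, where C is the adjacency matrix.
C² = [[1, 1, 1, 0, 0], [1, 3, 2, 1, 1], [1, 2, 3, 1, 1], [0, 1, 1, 3, 2], [0, 1, 1, 2, 2]]
C³ = [[0, 1, 1, 3, 2], [1, 4, 5, 6, 5], [1, 5, 4, 6, 5], [3, 6, 6, 2, 2], [2, 5, 5, 2, 2]]
C⁴ = [[3, 6, 6, 2, 2], [6, 16, 15, 10, 9], [6, 15, 16, 10, 9], [2, 10, 10, 15, 12], [2, 9, 9, 12, 10]]
C⁵ = [[2, 10, 10, 15, 12], [10, 34, 35, 37, 31], [10, 35, 34, 37, 31], [15, 37, 37, 22, 20], [12, 31, 31, 20, 18]]

37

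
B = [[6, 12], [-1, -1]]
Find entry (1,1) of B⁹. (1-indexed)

77196

tr B = 5 and det B = 6, so the characteristic polynomial is λ² − (5)λ + (6) with roots 2 and 3.
Eigenvectors give P = [[-3, 4], [1, -1]] with P⁻¹ = [[1, 4], [1, 3]], and B = P·diag(2, 3)·P⁻¹.
Then B⁹ = P·diag(512, 19683)·P⁻¹ = [[-1536, 78732], [512, -19683]] · [[1, 4], [1, 3]] = [[77196, 230052], [-19171, -57001]].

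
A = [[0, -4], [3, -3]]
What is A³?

A² = [[-12, 12], [-9, -3]]
A³ = [[36, 12], [-9, 45]]

[[36, 12], [-9, 45]]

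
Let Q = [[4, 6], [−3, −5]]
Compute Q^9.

tr Q = −1 and det Q = −2, so the characteristic polynomial is λ² − (−1)λ + (−2) with roots 1 and −2.
Eigenvectors give P = [[−2, −1], [1, 1]] with P⁻¹ = [[−1, −1], [1, 2]], and Q = P·diag(1, −2)·P⁻¹.
Then Q^9 = P·diag(1, −512)·P⁻¹ = [[−2, 512], [1, −512]] · [[−1, −1], [1, 2]] = [[514, 1026], [−513, −1025]].

[[514, 1026], [−513, −1025]]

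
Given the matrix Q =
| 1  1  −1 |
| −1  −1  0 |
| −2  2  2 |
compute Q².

[[2, −2, −3], [0, 0, 1], [−8, 0, 6]]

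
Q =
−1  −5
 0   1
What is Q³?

Q² = I (check: tr Q = 0 and det Q = −1), so Q³ = Q since 3 is odd.

[[−1, −5], [0, 1]]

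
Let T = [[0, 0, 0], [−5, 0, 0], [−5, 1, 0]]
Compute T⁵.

[[0, 0, 0], [0, 0, 0], [0, 0, 0]]

T is strictly triangular, hence nilpotent: T³ = 0, so T⁵ = 0.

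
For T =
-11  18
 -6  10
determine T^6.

tr T = -1 and det T = -2, so the characteristic polynomial is λ² − (-1)λ + (-2) with roots 1 and -2.
Eigenvectors give P = [[-3, 2], [-2, 1]] with P⁻¹ = [[1, -2], [2, -3]], and T = P·diag(1, -2)·P⁻¹.
Then T^6 = P·diag(1, 64)·P⁻¹ = [[-3, 128], [-2, 64]] · [[1, -2], [2, -3]] = [[253, -378], [126, -188]].

[[253, -378], [126, -188]]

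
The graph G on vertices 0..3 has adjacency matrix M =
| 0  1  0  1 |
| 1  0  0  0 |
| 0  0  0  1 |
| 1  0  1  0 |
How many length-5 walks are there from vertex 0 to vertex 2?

0

The number of length-5 walks from vertex 0 to vertex 2 is entry (0,2) of M^5, where M is the adjacency matrix.
M^2 = [[2, 0, 1, 0], [0, 1, 0, 1], [1, 0, 1, 0], [0, 1, 0, 2]]
M^3 = [[0, 2, 0, 3], [2, 0, 1, 0], [0, 1, 0, 2], [3, 0, 2, 0]]
M^4 = [[5, 0, 3, 0], [0, 2, 0, 3], [3, 0, 2, 0], [0, 3, 0, 5]]
M^5 = [[0, 5, 0, 8], [5, 0, 3, 0], [0, 3, 0, 5], [8, 0, 5, 0]]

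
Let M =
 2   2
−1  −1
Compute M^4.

M² = M (a projection; rank 1, trace 1), so M^4 = M.

[[2, 2], [−1, −1]]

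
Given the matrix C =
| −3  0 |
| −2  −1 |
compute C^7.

[[−2187, 0], [−2186, −1]]

tr C = −4 and det C = 3, so the characteristic polynomial is λ² − (−4)λ + (3) with roots −3 and −1.
Eigenvectors give P = [[−1, 0], [−1, −1]] with P⁻¹ = [[−1, 0], [1, −1]], and C = P·diag(−3, −1)·P⁻¹.
Then C^7 = P·diag(−2187, −1)·P⁻¹ = [[2187, 0], [2187, 1]] · [[−1, 0], [1, −1]] = [[−2187, 0], [−2186, −1]].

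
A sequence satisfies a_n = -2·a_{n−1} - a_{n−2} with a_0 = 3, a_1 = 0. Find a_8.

-21

With companion matrix T = [[-2, -1], [1, 0]], [a_n, a_{n−1}]ᵀ = T·[a_{n−1}, a_{n−2}]ᵀ, so [a_8, a_7]ᵀ = T⁷·[a_1, a_0]ᵀ.
T⁷ = [[-8, -7], [7, 6]], giving [a_8, a_7]ᵀ = [[-21], [18]].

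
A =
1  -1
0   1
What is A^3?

[[1, -3], [0, 1]]

A = I + N where N = [[0, -1], [0, 0]] is strictly upper-triangular, so N^2 = 0.
(I + N)^3 = I + 3·N = [[1, -3], [0, 1]].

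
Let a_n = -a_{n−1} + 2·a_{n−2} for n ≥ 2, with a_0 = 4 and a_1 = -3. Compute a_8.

599

With companion matrix T = [[-1, 2], [1, 0]], [a_n, a_{n−1}]ᵀ = T·[a_{n−1}, a_{n−2}]ᵀ, so [a_8, a_7]ᵀ = T⁷·[a_1, a_0]ᵀ.
T⁷ = [[-85, 86], [43, -42]], giving [a_8, a_7]ᵀ = [[599], [-297]].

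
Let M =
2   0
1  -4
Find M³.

[[8, 0], [12, -64]]

M² = [[4, 0], [-2, 16]]
M³ = [[8, 0], [12, -64]]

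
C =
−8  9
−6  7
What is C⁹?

tr C = −1 and det C = −2, so the characteristic polynomial is λ² − (−1)λ + (−2) with roots −2 and 1.
Eigenvectors give P = [[3, 1], [2, 1]] with P⁻¹ = [[1, −1], [−2, 3]], and C = P·diag(−2, 1)·P⁻¹.
Then C⁹ = P·diag(−512, 1)·P⁻¹ = [[−1536, 1], [−1024, 1]] · [[1, −1], [−2, 3]] = [[−1538, 1539], [−1026, 1027]].

[[−1538, 1539], [−1026, 1027]]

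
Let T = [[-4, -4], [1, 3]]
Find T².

[[12, 4], [-1, 5]]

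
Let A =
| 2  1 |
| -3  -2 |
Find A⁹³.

[[2, 1], [-3, -2]]

A² = I (check: tr A = 0 and det A = -1), so A⁹³ = A since 93 is odd.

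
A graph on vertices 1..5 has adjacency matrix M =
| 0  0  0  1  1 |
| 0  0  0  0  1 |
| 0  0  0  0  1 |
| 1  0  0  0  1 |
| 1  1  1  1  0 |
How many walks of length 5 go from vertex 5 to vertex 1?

The number of length-5 walks from vertex 5 to vertex 1 is entry (5,1) of M⁵, where M is the adjacency matrix.
M² = [[2, 1, 1, 1, 1], [1, 1, 1, 1, 0], [1, 1, 1, 1, 0], [1, 1, 1, 2, 1], [1, 0, 0, 1, 4]]
M³ = [[2, 1, 1, 3, 5], [1, 0, 0, 1, 4], [1, 0, 0, 1, 4], [3, 1, 1, 2, 5], [5, 4, 4, 5, 2]]
M⁴ = [[8, 5, 5, 7, 7], [5, 4, 4, 5, 2], [5, 4, 4, 5, 2], [7, 5, 5, 8, 7], [7, 2, 2, 7, 18]]
M⁵ = [[14, 7, 7, 15, 25], [7, 2, 2, 7, 18], [7, 2, 2, 7, 18], [15, 7, 7, 14, 25], [25, 18, 18, 25, 18]]

25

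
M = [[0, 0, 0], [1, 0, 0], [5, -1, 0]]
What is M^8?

[[0, 0, 0], [0, 0, 0], [0, 0, 0]]

M is strictly triangular, hence nilpotent: M^3 = 0, so M^8 = 0.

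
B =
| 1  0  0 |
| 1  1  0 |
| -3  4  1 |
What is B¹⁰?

[[1, 0, 0], [10, 1, 0], [150, 40, 1]]

B = I + N where N = [[0, 0, 0], [1, 0, 0], [-3, 4, 0]] is strictly lower-triangular, so N³ = 0.
(I + N)¹⁰ = I + 10·N + 45·N² = [[1, 0, 0], [10, 1, 0], [150, 40, 1]].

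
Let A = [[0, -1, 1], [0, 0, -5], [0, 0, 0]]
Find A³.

[[0, 0, 0], [0, 0, 0], [0, 0, 0]]

A is strictly triangular, hence nilpotent: A³ = 0, so A³ = 0.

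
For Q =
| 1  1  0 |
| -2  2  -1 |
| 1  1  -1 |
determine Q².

[[-1, 3, -1], [-7, 1, -1], [-2, 2, 0]]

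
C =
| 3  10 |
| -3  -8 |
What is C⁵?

[[1023, 2110], [-633, -1298]]

tr C = -5 and det C = 6, so the characteristic polynomial is λ² − (-5)λ + (6) with roots -2 and -3.
Eigenvectors give P = [[-2, 5], [1, -3]] with P⁻¹ = [[-3, -5], [-1, -2]], and C = P·diag(-2, -3)·P⁻¹.
Then C⁵ = P·diag(-32, -243)·P⁻¹ = [[64, -1215], [-32, 729]] · [[-3, -5], [-1, -2]] = [[1023, 2110], [-633, -1298]].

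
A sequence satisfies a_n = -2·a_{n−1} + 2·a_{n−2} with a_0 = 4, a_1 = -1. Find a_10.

26272

With companion matrix A = [[-2, 2], [1, 0]], [a_n, a_{n−1}]ᵀ = A·[a_{n−1}, a_{n−2}]ᵀ, so [a_10, a_9]ᵀ = A^9·[a_1, a_0]ᵀ.
A^9 = [[-6688, 4896], [2448, -1792]], giving [a_10, a_9]ᵀ = [[26272], [-9616]].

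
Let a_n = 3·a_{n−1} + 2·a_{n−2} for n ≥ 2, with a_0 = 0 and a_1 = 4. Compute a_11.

1134668

With companion matrix C = [[3, 2], [1, 0]], [a_n, a_{n−1}]ᵀ = C·[a_{n−1}, a_{n−2}]ᵀ, so [a_11, a_10]ᵀ = C^10·[a_1, a_0]ᵀ.
C^10 = [[283667, 159294], [79647, 44726]], giving [a_11, a_10]ᵀ = [[1134668], [318588]].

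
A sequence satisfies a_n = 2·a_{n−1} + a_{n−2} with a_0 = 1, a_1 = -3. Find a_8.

-1055

With companion matrix C = [[2, 1], [1, 0]], [a_n, a_{n−1}]ᵀ = C·[a_{n−1}, a_{n−2}]ᵀ, so [a_8, a_7]ᵀ = C^7·[a_1, a_0]ᵀ.
C^7 = [[408, 169], [169, 70]], giving [a_8, a_7]ᵀ = [[-1055], [-437]].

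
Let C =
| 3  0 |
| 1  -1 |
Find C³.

C² = [[9, 0], [2, 1]]
C³ = [[27, 0], [7, -1]]

[[27, 0], [7, -1]]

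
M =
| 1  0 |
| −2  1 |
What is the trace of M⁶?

M = I + N where N = [[0, 0], [−2, 0]] is strictly lower-triangular, so N² = 0.
(I + N)⁶ = I + 6·N = [[1, 0], [−12, 1]].

2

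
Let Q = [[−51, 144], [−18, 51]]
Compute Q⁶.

tr Q = 0 and det Q = −9, so the characteristic polynomial is λ² − (0)λ + (−9) with roots −3 and 3.
Eigenvectors give P = [[3, −8], [1, −3]] with P⁻¹ = [[3, −8], [1, −3]], and Q = P·diag(−3, 3)·P⁻¹.
Then Q⁶ = P·diag(729, 729)·P⁻¹ = [[2187, −5832], [729, −2187]] · [[3, −8], [1, −3]] = [[729, 0], [0, 729]].

[[729, 0], [0, 729]]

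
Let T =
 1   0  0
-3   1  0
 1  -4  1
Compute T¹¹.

[[1, 0, 0], [-33, 1, 0], [671, -44, 1]]

T = I + N where N = [[0, 0, 0], [-3, 0, 0], [1, -4, 0]] is strictly lower-triangular, so N³ = 0.
(I + N)¹¹ = I + 11·N + 55·N² = [[1, 0, 0], [-33, 1, 0], [671, -44, 1]].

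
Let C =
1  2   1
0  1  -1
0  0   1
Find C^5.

C = I + N where N = [[0, 2, 1], [0, 0, -1], [0, 0, 0]] is strictly upper-triangular, so N^3 = 0.
(I + N)^5 = I + 5·N + 10·N^2 = [[1, 10, -15], [0, 1, -5], [0, 0, 1]].

[[1, 10, -15], [0, 1, -5], [0, 0, 1]]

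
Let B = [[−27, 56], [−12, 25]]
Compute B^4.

tr B = −2 and det B = −3, so the characteristic polynomial is λ² − (−2)λ + (−3) with roots −3 and 1.
Eigenvectors give P = [[7, 2], [3, 1]] with P⁻¹ = [[1, −2], [−3, 7]], and B = P·diag(−3, 1)·P⁻¹.
Then B^4 = P·diag(81, 1)·P⁻¹ = [[567, 2], [243, 1]] · [[1, −2], [−3, 7]] = [[561, −1120], [240, −479]].

[[561, −1120], [240, −479]]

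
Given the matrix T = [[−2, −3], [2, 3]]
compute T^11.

[[−2, −3], [2, 3]]

T² = T (a projection; rank 1, trace 1), so T^11 = T.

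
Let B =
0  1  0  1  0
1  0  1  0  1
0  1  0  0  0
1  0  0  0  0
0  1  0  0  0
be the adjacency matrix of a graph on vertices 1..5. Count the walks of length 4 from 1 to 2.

The number of length-4 walks from vertex 1 to vertex 2 is entry (1,2) of B^4, where B is the adjacency matrix.
B^2 = [[2, 0, 1, 0, 1], [0, 3, 0, 1, 0], [1, 0, 1, 0, 1], [0, 1, 0, 1, 0], [1, 0, 1, 0, 1]]
B^3 = [[0, 4, 0, 2, 0], [4, 0, 3, 0, 3], [0, 3, 0, 1, 0], [2, 0, 1, 0, 1], [0, 3, 0, 1, 0]]
B^4 = [[6, 0, 4, 0, 4], [0, 10, 0, 4, 0], [4, 0, 3, 0, 3], [0, 4, 0, 2, 0], [4, 0, 3, 0, 3]]

0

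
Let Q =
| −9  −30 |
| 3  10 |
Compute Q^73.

[[−9, −30], [3, 10]]

Q² = Q (a projection; rank 1, trace 1), so Q^73 = Q.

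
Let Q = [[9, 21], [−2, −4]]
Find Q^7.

[[14541, 43239], [−4118, −12226]]

tr Q = 5 and det Q = 6, so the characteristic polynomial is λ² − (5)λ + (6) with roots 2 and 3.
Eigenvectors give P = [[−3, −7], [1, 2]] with P⁻¹ = [[2, 7], [−1, −3]], and Q = P·diag(2, 3)·P⁻¹.
Then Q^7 = P·diag(128, 2187)·P⁻¹ = [[−384, −15309], [128, 4374]] · [[2, 7], [−1, −3]] = [[14541, 43239], [−4118, −12226]].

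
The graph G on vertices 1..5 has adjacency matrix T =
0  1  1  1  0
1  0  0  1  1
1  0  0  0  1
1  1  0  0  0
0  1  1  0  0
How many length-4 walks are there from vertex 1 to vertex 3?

3

The number of length-4 walks from vertex 1 to vertex 3 is entry (1,3) of T⁴, where T is the adjacency matrix.
T² = [[3, 1, 0, 1, 2], [1, 3, 2, 1, 0], [0, 2, 2, 1, 0], [1, 1, 1, 2, 1], [2, 0, 0, 1, 2]]
T³ = [[2, 6, 5, 4, 1], [6, 2, 1, 4, 5], [5, 1, 0, 2, 4], [4, 4, 2, 2, 2], [1, 5, 4, 2, 0]]
T⁴ = [[15, 7, 3, 8, 11], [7, 15, 11, 8, 3], [3, 11, 9, 6, 1], [8, 8, 6, 8, 6], [11, 3, 1, 6, 9]]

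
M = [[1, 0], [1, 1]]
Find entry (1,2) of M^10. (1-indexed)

M = I + N where N = [[0, 0], [1, 0]] is strictly lower-triangular, so N^2 = 0.
(I + N)^10 = I + 10·N = [[1, 0], [10, 1]].

0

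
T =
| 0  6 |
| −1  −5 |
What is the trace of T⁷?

tr T = −5 and det T = 6, so the characteristic polynomial is λ² − (−5)λ + (6) with roots −3 and −2.
Eigenvectors give P = [[−2, −3], [1, 1]] with P⁻¹ = [[1, 3], [−1, −2]], and T = P·diag(−3, −2)·P⁻¹.
Then T⁷ = P·diag(−2187, −128)·P⁻¹ = [[4374, 384], [−2187, −128]] · [[1, 3], [−1, −2]] = [[3990, 12354], [−2059, −6305]].

−2315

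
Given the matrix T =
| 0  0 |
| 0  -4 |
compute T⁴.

[[0, 0], [0, 256]]

T² = [[0, 0], [0, 16]]
T³ = [[0, 0], [0, -64]]
T⁴ = [[0, 0], [0, 256]]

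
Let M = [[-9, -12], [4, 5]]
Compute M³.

[[-105, -156], [52, 77]]

tr M = -4 and det M = 3, so the characteristic polynomial is λ² − (-4)λ + (3) with roots -3 and -1.
Eigenvectors give P = [[2, 3], [-1, -2]] with P⁻¹ = [[2, 3], [-1, -2]], and M = P·diag(-3, -1)·P⁻¹.
Then M³ = P·diag(-27, -1)·P⁻¹ = [[-54, -3], [27, 2]] · [[2, 3], [-1, -2]] = [[-105, -156], [52, 77]].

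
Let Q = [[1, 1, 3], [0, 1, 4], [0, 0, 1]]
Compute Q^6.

[[1, 6, 78], [0, 1, 24], [0, 0, 1]]

Q = I + N where N = [[0, 1, 3], [0, 0, 4], [0, 0, 0]] is strictly upper-triangular, so N^3 = 0.
(I + N)^6 = I + 6·N + 15·N^2 = [[1, 6, 78], [0, 1, 24], [0, 0, 1]].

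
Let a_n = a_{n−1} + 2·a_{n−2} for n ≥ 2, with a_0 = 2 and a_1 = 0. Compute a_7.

84

With companion matrix Q = [[1, 2], [1, 0]], [a_n, a_{n−1}]ᵀ = Q·[a_{n−1}, a_{n−2}]ᵀ, so [a_7, a_6]ᵀ = Q⁶·[a_1, a_0]ᵀ.
Q⁶ = [[43, 42], [21, 22]], giving [a_7, a_6]ᵀ = [[84], [44]].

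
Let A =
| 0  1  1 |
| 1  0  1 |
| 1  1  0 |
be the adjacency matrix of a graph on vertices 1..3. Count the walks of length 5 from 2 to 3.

11

The number of length-5 walks from vertex 2 to vertex 3 is entry (2,3) of A⁵, where A is the adjacency matrix.
A² = [[2, 1, 1], [1, 2, 1], [1, 1, 2]]
A³ = [[2, 3, 3], [3, 2, 3], [3, 3, 2]]
A⁴ = [[6, 5, 5], [5, 6, 5], [5, 5, 6]]
A⁵ = [[10, 11, 11], [11, 10, 11], [11, 11, 10]]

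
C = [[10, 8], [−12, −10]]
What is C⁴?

[[16, 0], [0, 16]]

tr C = 0 and det C = −4, so the characteristic polynomial is λ² − (0)λ + (−4) with roots −2 and 2.
Eigenvectors give P = [[−2, −1], [3, 1]] with P⁻¹ = [[1, 1], [−3, −2]], and C = P·diag(−2, 2)·P⁻¹.
Then C⁴ = P·diag(16, 16)·P⁻¹ = [[−32, −16], [48, 16]] · [[1, 1], [−3, −2]] = [[16, 0], [0, 16]].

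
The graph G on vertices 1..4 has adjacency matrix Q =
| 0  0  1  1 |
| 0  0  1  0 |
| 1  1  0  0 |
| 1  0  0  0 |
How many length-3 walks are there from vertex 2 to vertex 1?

The number of length-3 walks from vertex 2 to vertex 1 is entry (2,1) of Q^3, where Q is the adjacency matrix.
Q^2 = [[2, 1, 0, 0], [1, 1, 0, 0], [0, 0, 2, 1], [0, 0, 1, 1]]
Q^3 = [[0, 0, 3, 2], [0, 0, 2, 1], [3, 2, 0, 0], [2, 1, 0, 0]]

0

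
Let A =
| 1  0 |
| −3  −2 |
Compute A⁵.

tr A = −1 and det A = −2, so the characteristic polynomial is λ² − (−1)λ + (−2) with roots 1 and −2.
Eigenvectors give P = [[−1, 0], [1, 1]] with P⁻¹ = [[−1, 0], [1, 1]], and A = P·diag(1, −2)·P⁻¹.
Then A⁵ = P·diag(1, −32)·P⁻¹ = [[−1, 0], [1, −32]] · [[−1, 0], [1, 1]] = [[1, 0], [−33, −32]].

[[1, 0], [−33, −32]]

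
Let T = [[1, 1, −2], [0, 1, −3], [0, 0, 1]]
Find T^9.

[[1, 9, −126], [0, 1, −27], [0, 0, 1]]

T = I + N where N = [[0, 1, −2], [0, 0, −3], [0, 0, 0]] is strictly upper-triangular, so N^3 = 0.
(I + N)^9 = I + 9·N + 36·N^2 = [[1, 9, −126], [0, 1, −27], [0, 0, 1]].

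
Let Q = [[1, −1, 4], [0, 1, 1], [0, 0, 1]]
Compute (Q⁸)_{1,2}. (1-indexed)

−8

Q = I + N where N = [[0, −1, 4], [0, 0, 1], [0, 0, 0]] is strictly upper-triangular, so N³ = 0.
(I + N)⁸ = I + 8·N + 28·N² = [[1, −8, 4], [0, 1, 8], [0, 0, 1]].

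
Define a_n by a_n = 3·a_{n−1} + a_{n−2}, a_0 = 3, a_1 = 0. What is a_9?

11781

With companion matrix M = [[3, 1], [1, 0]], [a_n, a_{n−1}]ᵀ = M·[a_{n−1}, a_{n−2}]ᵀ, so [a_9, a_8]ᵀ = M⁸·[a_1, a_0]ᵀ.
M⁸ = [[12970, 3927], [3927, 1189]], giving [a_9, a_8]ᵀ = [[11781], [3567]].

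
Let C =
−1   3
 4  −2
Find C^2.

[[13, −9], [−12, 16]]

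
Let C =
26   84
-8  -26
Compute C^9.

tr C = 0 and det C = -4, so the characteristic polynomial is λ² − (0)λ + (-4) with roots -2 and 2.
Eigenvectors give P = [[3, -7], [-1, 2]] with P⁻¹ = [[-2, -7], [-1, -3]], and C = P·diag(-2, 2)·P⁻¹.
Then C^9 = P·diag(-512, 512)·P⁻¹ = [[-1536, -3584], [512, 1024]] · [[-2, -7], [-1, -3]] = [[6656, 21504], [-2048, -6656]].

[[6656, 21504], [-2048, -6656]]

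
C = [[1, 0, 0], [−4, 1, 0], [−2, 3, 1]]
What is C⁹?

[[1, 0, 0], [−36, 1, 0], [−450, 27, 1]]

C = I + N where N = [[0, 0, 0], [−4, 0, 0], [−2, 3, 0]] is strictly lower-triangular, so N³ = 0.
(I + N)⁹ = I + 9·N + 36·N² = [[1, 0, 0], [−36, 1, 0], [−450, 27, 1]].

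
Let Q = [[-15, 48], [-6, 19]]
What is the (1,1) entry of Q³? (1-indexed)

tr Q = 4 and det Q = 3, so the characteristic polynomial is λ² − (4)λ + (3) with roots 1 and 3.
Eigenvectors give P = [[3, -8], [1, -3]] with P⁻¹ = [[3, -8], [1, -3]], and Q = P·diag(1, 3)·P⁻¹.
Then Q³ = P·diag(1, 27)·P⁻¹ = [[3, -216], [1, -81]] · [[3, -8], [1, -3]] = [[-207, 624], [-78, 235]].

-207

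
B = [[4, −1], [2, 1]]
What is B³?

tr B = 5 and det B = 6, so the characteristic polynomial is λ² − (5)λ + (6) with roots 3 and 2.
Eigenvectors give P = [[1, −1], [1, −2]] with P⁻¹ = [[2, −1], [1, −1]], and B = P·diag(3, 2)·P⁻¹.
Then B³ = P·diag(27, 8)·P⁻¹ = [[27, −8], [27, −16]] · [[2, −1], [1, −1]] = [[46, −19], [38, −11]].

[[46, −19], [38, −11]]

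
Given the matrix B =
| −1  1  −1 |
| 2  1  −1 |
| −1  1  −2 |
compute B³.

[[−8, 5, −7], [4, 2, −1], [−13, 7, −11]]

B² = [[4, −1, 2], [1, 2, −1], [5, −2, 4]]
B³ = [[−8, 5, −7], [4, 2, −1], [−13, 7, −11]]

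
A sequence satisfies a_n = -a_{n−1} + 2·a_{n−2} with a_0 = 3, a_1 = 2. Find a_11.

-680

With companion matrix M = [[-1, 2], [1, 0]], [a_n, a_{n−1}]ᵀ = M·[a_{n−1}, a_{n−2}]ᵀ, so [a_11, a_10]ᵀ = M¹⁰·[a_1, a_0]ᵀ.
M¹⁰ = [[683, -682], [-341, 342]], giving [a_11, a_10]ᵀ = [[-680], [344]].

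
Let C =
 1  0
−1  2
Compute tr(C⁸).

257

tr C = 3 and det C = 2, so the characteristic polynomial is λ² − (3)λ + (2) with roots 2 and 1.
Eigenvectors give P = [[0, 1], [−1, 1]] with P⁻¹ = [[1, −1], [1, 0]], and C = P·diag(2, 1)·P⁻¹.
Then C⁸ = P·diag(256, 1)·P⁻¹ = [[0, 1], [−256, 1]] · [[1, −1], [1, 0]] = [[1, 0], [−255, 256]].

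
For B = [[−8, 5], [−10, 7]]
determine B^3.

[[−62, 35], [−70, 43]]

tr B = −1 and det B = −6, so the characteristic polynomial is λ² − (−1)λ + (−6) with roots 2 and −3.
Eigenvectors give P = [[−1, 1], [−2, 1]] with P⁻¹ = [[1, −1], [2, −1]], and B = P·diag(2, −3)·P⁻¹.
Then B^3 = P·diag(8, −27)·P⁻¹ = [[−8, −27], [−16, −27]] · [[1, −1], [2, −1]] = [[−62, 35], [−70, 43]].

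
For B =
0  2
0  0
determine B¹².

[[0, 0], [0, 0]]

B is strictly triangular, hence nilpotent: B² = 0, so B¹² = 0.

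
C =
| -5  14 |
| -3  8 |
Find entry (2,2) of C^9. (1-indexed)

3578

tr C = 3 and det C = 2, so the characteristic polynomial is λ² − (3)λ + (2) with roots 1 and 2.
Eigenvectors give P = [[7, 2], [3, 1]] with P⁻¹ = [[1, -2], [-3, 7]], and C = P·diag(1, 2)·P⁻¹.
Then C^9 = P·diag(1, 512)·P⁻¹ = [[7, 1024], [3, 512]] · [[1, -2], [-3, 7]] = [[-3065, 7154], [-1533, 3578]].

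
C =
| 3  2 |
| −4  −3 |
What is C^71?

C² = I (check: tr C = 0 and det C = −1), so C^71 = C since 71 is odd.

[[3, 2], [−4, −3]]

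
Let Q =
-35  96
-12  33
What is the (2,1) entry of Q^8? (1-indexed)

19680

tr Q = -2 and det Q = -3, so the characteristic polynomial is λ² − (-2)λ + (-3) with roots 1 and -3.
Eigenvectors give P = [[-8, 3], [-3, 1]] with P⁻¹ = [[1, -3], [3, -8]], and Q = P·diag(1, -3)·P⁻¹.
Then Q^8 = P·diag(1, 6561)·P⁻¹ = [[-8, 19683], [-3, 6561]] · [[1, -3], [3, -8]] = [[59041, -157440], [19680, -52479]].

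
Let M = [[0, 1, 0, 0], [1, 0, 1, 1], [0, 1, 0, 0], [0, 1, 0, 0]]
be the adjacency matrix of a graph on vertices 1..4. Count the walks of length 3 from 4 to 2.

The number of length-3 walks from vertex 4 to vertex 2 is entry (4,2) of M³, where M is the adjacency matrix.
M² = [[1, 0, 1, 1], [0, 3, 0, 0], [1, 0, 1, 1], [1, 0, 1, 1]]
M³ = [[0, 3, 0, 0], [3, 0, 3, 3], [0, 3, 0, 0], [0, 3, 0, 0]]

3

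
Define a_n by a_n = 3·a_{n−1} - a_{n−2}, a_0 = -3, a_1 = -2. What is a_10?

With companion matrix C = [[3, -1], [1, 0]], [a_n, a_{n−1}]ᵀ = C·[a_{n−1}, a_{n−2}]ᵀ, so [a_10, a_9]ᵀ = C^9·[a_1, a_0]ᵀ.
C^9 = [[6765, -2584], [2584, -987]], giving [a_10, a_9]ᵀ = [[-5778], [-2207]].

-5778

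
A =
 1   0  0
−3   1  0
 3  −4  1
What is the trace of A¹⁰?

A = I + N where N = [[0, 0, 0], [−3, 0, 0], [3, −4, 0]] is strictly lower-triangular, so N³ = 0.
(I + N)¹⁰ = I + 10·N + 45·N² = [[1, 0, 0], [−30, 1, 0], [570, −40, 1]].

3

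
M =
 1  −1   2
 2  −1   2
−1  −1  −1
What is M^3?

[[−5, 7, −8], [−8, 5, −10], [7, 2, 5]]

M^2 = [[−3, −2, −2], [−2, −3, 0], [−2, 3, −3]]
M^3 = [[−5, 7, −8], [−8, 5, −10], [7, 2, 5]]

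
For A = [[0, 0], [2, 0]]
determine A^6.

A is strictly triangular, hence nilpotent: A^2 = 0, so A^6 = 0.

[[0, 0], [0, 0]]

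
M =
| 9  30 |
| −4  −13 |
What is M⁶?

[[−3639, −10920], [1456, 4369]]

tr M = −4 and det M = 3, so the characteristic polynomial is λ² − (−4)λ + (3) with roots −1 and −3.
Eigenvectors give P = [[−3, −5], [1, 2]] with P⁻¹ = [[−2, −5], [1, 3]], and M = P·diag(−1, −3)·P⁻¹.
Then M⁶ = P·diag(1, 729)·P⁻¹ = [[−3, −3645], [1, 1458]] · [[−2, −5], [1, 3]] = [[−3639, −10920], [1456, 4369]].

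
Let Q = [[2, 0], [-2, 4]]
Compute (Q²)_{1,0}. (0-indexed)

-12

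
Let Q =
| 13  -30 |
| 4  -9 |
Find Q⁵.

[[1453, -3630], [484, -1209]]

tr Q = 4 and det Q = 3, so the characteristic polynomial is λ² − (4)λ + (3) with roots 3 and 1.
Eigenvectors give P = [[3, -5], [1, -2]] with P⁻¹ = [[2, -5], [1, -3]], and Q = P·diag(3, 1)·P⁻¹.
Then Q⁵ = P·diag(243, 1)·P⁻¹ = [[729, -5], [243, -2]] · [[2, -5], [1, -3]] = [[1453, -3630], [484, -1209]].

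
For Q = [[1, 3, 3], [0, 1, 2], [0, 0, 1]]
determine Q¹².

[[1, 36, 432], [0, 1, 24], [0, 0, 1]]

Q = I + N where N = [[0, 3, 3], [0, 0, 2], [0, 0, 0]] is strictly upper-triangular, so N³ = 0.
(I + N)¹² = I + 12·N + 66·N² = [[1, 36, 432], [0, 1, 24], [0, 0, 1]].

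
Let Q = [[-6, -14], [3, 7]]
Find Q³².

Q² = Q (a projection; rank 1, trace 1), so Q³² = Q.

[[-6, -14], [3, 7]]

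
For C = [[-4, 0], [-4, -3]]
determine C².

[[16, 0], [28, 9]]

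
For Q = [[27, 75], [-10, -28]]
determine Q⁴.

[[-309, -975], [130, 406]]

tr Q = -1 and det Q = -6, so the characteristic polynomial is λ² − (-1)λ + (-6) with roots -3 and 2.
Eigenvectors give P = [[5, 3], [-2, -1]] with P⁻¹ = [[-1, -3], [2, 5]], and Q = P·diag(-3, 2)·P⁻¹.
Then Q⁴ = P·diag(81, 16)·P⁻¹ = [[405, 48], [-162, -16]] · [[-1, -3], [2, 5]] = [[-309, -975], [130, 406]].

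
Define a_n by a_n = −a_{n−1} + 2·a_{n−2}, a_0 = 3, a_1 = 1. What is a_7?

With companion matrix T = [[−1, 2], [1, 0]], [a_n, a_{n−1}]ᵀ = T·[a_{n−1}, a_{n−2}]ᵀ, so [a_7, a_6]ᵀ = T⁶·[a_1, a_0]ᵀ.
T⁶ = [[43, −42], [−21, 22]], giving [a_7, a_6]ᵀ = [[−83], [45]].

−83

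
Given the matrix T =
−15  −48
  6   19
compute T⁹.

[[−157455, −472368], [59046, 177139]]

tr T = 4 and det T = 3, so the characteristic polynomial is λ² − (4)λ + (3) with roots 3 and 1.
Eigenvectors give P = [[8, −3], [−3, 1]] with P⁻¹ = [[−1, −3], [−3, −8]], and T = P·diag(3, 1)·P⁻¹.
Then T⁹ = P·diag(19683, 1)·P⁻¹ = [[157464, −3], [−59049, 1]] · [[−1, −3], [−3, −8]] = [[−157455, −472368], [59046, 177139]].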